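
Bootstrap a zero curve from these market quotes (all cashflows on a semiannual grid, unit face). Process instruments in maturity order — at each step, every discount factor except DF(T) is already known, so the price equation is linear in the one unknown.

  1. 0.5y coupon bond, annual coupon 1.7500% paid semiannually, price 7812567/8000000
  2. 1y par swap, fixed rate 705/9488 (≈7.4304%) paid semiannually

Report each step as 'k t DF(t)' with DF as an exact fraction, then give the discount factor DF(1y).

step 1 [0.5y] bond c/2=7/800: DF=(7812567/8000000 − 7/800·(0))/(1+7/800) = 9681/10000 ≈ 0.968100
step 2 [1y] swap r/2=705/18976: DF=(1 − 705/18976·(0.968100))/(1+705/18976) = 1859/2000 ≈ 0.929500

1 1/2 9681/10000
2 1 1859/2000
DF(1y) = 1859/2000 ≈ 0.929500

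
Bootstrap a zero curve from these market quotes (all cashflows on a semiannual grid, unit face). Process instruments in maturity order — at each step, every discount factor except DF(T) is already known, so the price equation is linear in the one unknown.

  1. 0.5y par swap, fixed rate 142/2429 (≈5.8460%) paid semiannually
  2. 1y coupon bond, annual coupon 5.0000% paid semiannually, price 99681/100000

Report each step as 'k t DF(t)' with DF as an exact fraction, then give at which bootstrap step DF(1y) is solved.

step 1 [0.5y] swap r/2=71/2429: DF=(1 − 71/2429·(0))/(1+71/2429) = 2429/2500 ≈ 0.971600
step 2 [1y] bond c/2=1/40: DF=(99681/100000 − 1/40·(0.971600))/(1+1/40) = 593/625 ≈ 0.948800

1 1/2 2429/2500
2 1 593/625
DF(1y) is solved at step 2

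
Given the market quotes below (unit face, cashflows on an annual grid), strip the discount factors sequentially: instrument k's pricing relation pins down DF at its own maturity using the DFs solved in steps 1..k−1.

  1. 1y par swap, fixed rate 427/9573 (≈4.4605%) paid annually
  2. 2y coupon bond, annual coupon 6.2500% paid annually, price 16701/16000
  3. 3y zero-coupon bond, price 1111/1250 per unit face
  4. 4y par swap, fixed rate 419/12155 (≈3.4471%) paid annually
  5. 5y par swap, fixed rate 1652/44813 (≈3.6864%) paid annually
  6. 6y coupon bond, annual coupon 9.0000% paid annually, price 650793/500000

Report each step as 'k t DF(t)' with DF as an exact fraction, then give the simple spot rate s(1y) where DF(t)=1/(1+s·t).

1 1 9573/10000
2 2 9261/10000
3 3 1111/1250
4 4 8743/10000
5 5 2087/2500
6 6 8241/10000
s(1y) = (1/(9573/10000) − 1)/(1) = 427/9573 ≈ 4.4605%

step 1 [1y] swap r/1=427/9573: DF=(1 − 427/9573·(0))/(1+427/9573) = 9573/10000 ≈ 0.957300
step 2 [2y] bond c/1=1/16: DF=(16701/16000 − 1/16·(0.957300))/(1+1/16) = 9261/10000 ≈ 0.926100
step 3 [3y] zero: DF = P = 1111/1250 ≈ 0.888800
step 4 [4y] swap r/1=419/12155: DF=(1 − 419/12155·(0.957300+0.926100+0.888800))/(1+419/12155) = 8743/10000 ≈ 0.874300
step 5 [5y] swap r/1=1652/44813: DF=(1 − 1652/44813·(0.957300+0.926100+0.888800+0.874300))/(1+1652/44813) = 2087/2500 ≈ 0.834800
step 6 [6y] bond c/1=9/100: DF=(650793/500000 − 9/100·(0.957300+0.926100+0.888800+0.874300+0.834800))/(1+9/100) = 8241/10000 ≈ 0.824100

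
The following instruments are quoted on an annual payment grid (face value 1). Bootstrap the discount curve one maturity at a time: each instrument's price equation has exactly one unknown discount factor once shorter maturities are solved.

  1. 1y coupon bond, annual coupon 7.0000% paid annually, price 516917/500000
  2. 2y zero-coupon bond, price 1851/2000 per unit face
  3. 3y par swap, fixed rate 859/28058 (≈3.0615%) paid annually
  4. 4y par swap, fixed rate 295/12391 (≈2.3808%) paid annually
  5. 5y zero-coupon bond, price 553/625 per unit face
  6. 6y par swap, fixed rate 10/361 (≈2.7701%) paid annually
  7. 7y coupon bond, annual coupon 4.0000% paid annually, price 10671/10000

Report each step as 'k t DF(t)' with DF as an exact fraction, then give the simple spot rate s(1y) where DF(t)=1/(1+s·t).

1 1 4831/5000
2 2 1851/2000
3 3 9141/10000
4 4 1823/2000
5 5 553/625
6 6 849/1000
7 7 2041/2500
s(1y) = (1/(4831/5000) − 1)/(1) = 169/4831 ≈ 3.4982%

step 1 [1y] bond c/1=7/100: DF=(516917/500000 − 7/100·(0))/(1+7/100) = 4831/5000 ≈ 0.966200
step 2 [2y] zero: DF = P = 1851/2000 ≈ 0.925500
step 3 [3y] swap r/1=859/28058: DF=(1 − 859/28058·(0.966200+0.925500))/(1+859/28058) = 9141/10000 ≈ 0.914100
step 4 [4y] swap r/1=295/12391: DF=(1 − 295/12391·(0.966200+0.925500+0.914100))/(1+295/12391) = 1823/2000 ≈ 0.911500
step 5 [5y] zero: DF = P = 553/625 ≈ 0.884800
step 6 [6y] swap r/1=10/361: DF=(1 − 10/361·(0.966200+0.925500+0.914100+0.911500+0.884800))/(1+10/361) = 849/1000 ≈ 0.849000
step 7 [7y] bond c/1=1/25: DF=(10671/10000 − 1/25·(0.966200+0.925500+0.914100+0.911500+0.884800+0.849000))/(1+1/25) = 2041/2500 ≈ 0.816400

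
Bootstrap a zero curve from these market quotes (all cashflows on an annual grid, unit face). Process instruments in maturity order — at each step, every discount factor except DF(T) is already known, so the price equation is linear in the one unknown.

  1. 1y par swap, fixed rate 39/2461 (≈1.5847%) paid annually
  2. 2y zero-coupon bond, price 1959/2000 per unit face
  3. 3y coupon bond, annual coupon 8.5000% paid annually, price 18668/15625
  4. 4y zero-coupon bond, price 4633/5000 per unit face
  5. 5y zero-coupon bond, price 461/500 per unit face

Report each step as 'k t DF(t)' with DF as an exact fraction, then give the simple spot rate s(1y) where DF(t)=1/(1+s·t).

step 1 [1y] swap r/1=39/2461: DF=(1 − 39/2461·(0))/(1+39/2461) = 2461/2500 ≈ 0.984400
step 2 [2y] zero: DF = P = 1959/2000 ≈ 0.979500
step 3 [3y] bond c/1=17/200: DF=(18668/15625 − 17/200·(0.984400+0.979500))/(1+17/200) = 9473/10000 ≈ 0.947300
step 4 [4y] zero: DF = P = 4633/5000 ≈ 0.926600
step 5 [5y] zero: DF = P = 461/500 ≈ 0.922000

1 1 2461/2500
2 2 1959/2000
3 3 9473/10000
4 4 4633/5000
5 5 461/500
s(1y) = (1/(2461/2500) − 1)/(1) = 39/2461 ≈ 1.5847%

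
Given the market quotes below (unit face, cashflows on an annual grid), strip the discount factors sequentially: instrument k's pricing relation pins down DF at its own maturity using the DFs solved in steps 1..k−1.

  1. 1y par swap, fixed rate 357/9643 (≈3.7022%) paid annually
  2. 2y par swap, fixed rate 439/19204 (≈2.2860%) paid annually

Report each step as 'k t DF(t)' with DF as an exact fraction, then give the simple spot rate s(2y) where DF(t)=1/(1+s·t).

1 1 9643/10000
2 2 9561/10000
s(2y) = (1/(9561/10000) − 1)/(2) = 439/19122 ≈ 2.2958%

step 1 [1y] swap r/1=357/9643: DF=(1 − 357/9643·(0))/(1+357/9643) = 9643/10000 ≈ 0.964300
step 2 [2y] swap r/1=439/19204: DF=(1 − 439/19204·(0.964300))/(1+439/19204) = 9561/10000 ≈ 0.956100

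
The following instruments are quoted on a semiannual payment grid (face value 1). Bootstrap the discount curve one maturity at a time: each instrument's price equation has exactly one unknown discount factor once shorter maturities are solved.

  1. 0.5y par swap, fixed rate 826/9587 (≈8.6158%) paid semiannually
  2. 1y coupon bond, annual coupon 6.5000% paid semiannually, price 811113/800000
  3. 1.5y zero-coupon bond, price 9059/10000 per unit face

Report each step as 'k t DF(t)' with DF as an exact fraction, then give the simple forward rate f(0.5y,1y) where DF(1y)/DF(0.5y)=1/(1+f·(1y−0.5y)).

1 1/2 9587/10000
2 1 4759/5000
3 3/2 9059/10000
f(0.5y,1y) = ((9587/10000)/(4759/5000) − 1)/(1/2) = 69/4759 ≈ 1.4499%

step 1 [0.5y] swap r/2=413/9587: DF=(1 − 413/9587·(0))/(1+413/9587) = 9587/10000 ≈ 0.958700
step 2 [1y] bond c/2=13/400: DF=(811113/800000 − 13/400·(0.958700))/(1+13/400) = 4759/5000 ≈ 0.951800
step 3 [1.5y] zero: DF = P = 9059/10000 ≈ 0.905900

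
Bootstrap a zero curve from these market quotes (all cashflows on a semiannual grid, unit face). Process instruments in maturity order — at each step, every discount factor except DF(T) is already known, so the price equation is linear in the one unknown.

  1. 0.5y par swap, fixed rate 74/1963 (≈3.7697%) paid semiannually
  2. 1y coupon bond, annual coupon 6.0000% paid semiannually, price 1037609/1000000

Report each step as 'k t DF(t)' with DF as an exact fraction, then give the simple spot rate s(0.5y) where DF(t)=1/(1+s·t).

1 1/2 1963/2000
2 1 2447/2500
s(0.5y) = (1/(1963/2000) − 1)/(1/2) = 74/1963 ≈ 3.7697%

step 1 [0.5y] swap r/2=37/1963: DF=(1 − 37/1963·(0))/(1+37/1963) = 1963/2000 ≈ 0.981500
step 2 [1y] bond c/2=3/100: DF=(1037609/1000000 − 3/100·(0.981500))/(1+3/100) = 2447/2500 ≈ 0.978800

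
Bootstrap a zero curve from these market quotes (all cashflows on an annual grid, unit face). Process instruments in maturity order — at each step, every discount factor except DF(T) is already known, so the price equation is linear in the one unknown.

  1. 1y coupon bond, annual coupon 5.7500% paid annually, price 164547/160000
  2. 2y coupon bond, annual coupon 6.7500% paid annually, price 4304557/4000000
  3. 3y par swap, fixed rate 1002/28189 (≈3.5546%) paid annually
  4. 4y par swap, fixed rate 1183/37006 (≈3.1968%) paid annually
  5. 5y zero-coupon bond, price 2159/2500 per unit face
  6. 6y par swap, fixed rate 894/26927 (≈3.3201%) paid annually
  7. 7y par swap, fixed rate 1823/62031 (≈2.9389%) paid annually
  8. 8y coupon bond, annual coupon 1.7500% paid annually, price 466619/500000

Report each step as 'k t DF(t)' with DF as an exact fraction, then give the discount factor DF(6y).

1 1 389/400
2 2 4733/5000
3 3 4499/5000
4 4 8817/10000
5 5 2159/2500
6 6 2053/2500
7 7 8177/10000
8 8 1621/2000
DF(6y) = 2053/2500 ≈ 0.821200

step 1 [1y] bond c/1=23/400: DF=(164547/160000 − 23/400·(0))/(1+23/400) = 389/400 ≈ 0.972500
step 2 [2y] bond c/1=27/400: DF=(4304557/4000000 − 27/400·(0.972500))/(1+27/400) = 4733/5000 ≈ 0.946600
step 3 [3y] swap r/1=1002/28189: DF=(1 − 1002/28189·(0.972500+0.946600))/(1+1002/28189) = 4499/5000 ≈ 0.899800
step 4 [4y] swap r/1=1183/37006: DF=(1 − 1183/37006·(0.972500+0.946600+0.899800))/(1+1183/37006) = 8817/10000 ≈ 0.881700
step 5 [5y] zero: DF = P = 2159/2500 ≈ 0.863600
step 6 [6y] swap r/1=894/26927: DF=(1 − 894/26927·(0.972500+0.946600+0.899800+0.881700+0.863600))/(1+894/26927) = 2053/2500 ≈ 0.821200
step 7 [7y] swap r/1=1823/62031: DF=(1 − 1823/62031·(0.972500+0.946600+0.899800+0.881700+0.863600+0.821200))/(1+1823/62031) = 8177/10000 ≈ 0.817700
step 8 [8y] bond c/1=7/400: DF=(466619/500000 − 7/400·(0.972500+0.946600+0.899800+0.881700+0.863600+0.821200+0.817700))/(1+7/400) = 1621/2000 ≈ 0.810500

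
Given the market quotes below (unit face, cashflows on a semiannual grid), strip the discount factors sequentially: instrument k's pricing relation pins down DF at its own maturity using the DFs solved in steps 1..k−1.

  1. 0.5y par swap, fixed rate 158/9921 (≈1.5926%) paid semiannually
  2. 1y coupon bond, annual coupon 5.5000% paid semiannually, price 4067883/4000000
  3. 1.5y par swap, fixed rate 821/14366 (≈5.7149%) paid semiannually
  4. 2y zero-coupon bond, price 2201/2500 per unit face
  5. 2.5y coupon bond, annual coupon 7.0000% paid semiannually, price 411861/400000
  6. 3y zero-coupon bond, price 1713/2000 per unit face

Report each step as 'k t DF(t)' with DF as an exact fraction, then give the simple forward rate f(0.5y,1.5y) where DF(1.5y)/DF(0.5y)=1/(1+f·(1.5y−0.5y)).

step 1 [0.5y] swap r/2=79/9921: DF=(1 − 79/9921·(0))/(1+79/9921) = 9921/10000 ≈ 0.992100
step 2 [1y] bond c/2=11/400: DF=(4067883/4000000 − 11/400·(0.992100))/(1+11/400) = 602/625 ≈ 0.963200
step 3 [1.5y] swap r/2=821/28732: DF=(1 − 821/28732·(0.992100+0.963200))/(1+821/28732) = 9179/10000 ≈ 0.917900
step 4 [2y] zero: DF = P = 2201/2500 ≈ 0.880400
step 5 [2.5y] bond c/2=7/200: DF=(411861/400000 − 7/200·(0.992100+0.963200+0.917900+0.880400))/(1+7/200) = 8679/10000 ≈ 0.867900
step 6 [3y] zero: DF = P = 1713/2000 ≈ 0.856500

1 1/2 9921/10000
2 1 602/625
3 3/2 9179/10000
4 2 2201/2500
5 5/2 8679/10000
6 3 1713/2000
f(0.5y,1.5y) = ((9921/10000)/(9179/10000) − 1)/(1) = 742/9179 ≈ 8.0837%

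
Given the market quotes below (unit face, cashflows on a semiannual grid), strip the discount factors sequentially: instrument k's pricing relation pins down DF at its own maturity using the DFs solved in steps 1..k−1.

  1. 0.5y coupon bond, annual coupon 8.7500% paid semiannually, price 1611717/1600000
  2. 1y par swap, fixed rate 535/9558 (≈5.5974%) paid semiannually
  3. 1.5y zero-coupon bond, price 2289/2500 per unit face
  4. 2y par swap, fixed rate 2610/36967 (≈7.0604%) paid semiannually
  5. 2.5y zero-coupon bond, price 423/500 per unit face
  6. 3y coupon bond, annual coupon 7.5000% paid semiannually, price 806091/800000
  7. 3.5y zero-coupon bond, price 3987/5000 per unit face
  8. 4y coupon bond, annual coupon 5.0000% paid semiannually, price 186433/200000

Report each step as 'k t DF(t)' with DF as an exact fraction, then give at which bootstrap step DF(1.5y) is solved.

step 1 [0.5y] bond c/2=7/160: DF=(1611717/1600000 − 7/160·(0))/(1+7/160) = 9651/10000 ≈ 0.965100
step 2 [1y] swap r/2=535/19116: DF=(1 − 535/19116·(0.965100))/(1+535/19116) = 1893/2000 ≈ 0.946500
step 3 [1.5y] zero: DF = P = 2289/2500 ≈ 0.915600
step 4 [2y] swap r/2=1305/36967: DF=(1 − 1305/36967·(0.965100+0.946500+0.915600))/(1+1305/36967) = 1739/2000 ≈ 0.869500
step 5 [2.5y] zero: DF = P = 423/500 ≈ 0.846000
step 6 [3y] bond c/2=3/80: DF=(806091/800000 − 3/80·(0.965100+0.946500+0.915600+0.869500+0.846000))/(1+3/80) = 807/1000 ≈ 0.807000
step 7 [3.5y] zero: DF = P = 3987/5000 ≈ 0.797400
step 8 [4y] bond c/2=1/40: DF=(186433/200000 − 1/40·(0.965100+0.946500+0.915600+0.869500+0.846000+0.807000+0.797400))/(1+1/40) = 1519/2000 ≈ 0.759500

1 1/2 9651/10000
2 1 1893/2000
3 3/2 2289/2500
4 2 1739/2000
5 5/2 423/500
6 3 807/1000
7 7/2 3987/5000
8 4 1519/2000
DF(1.5y) is solved at step 3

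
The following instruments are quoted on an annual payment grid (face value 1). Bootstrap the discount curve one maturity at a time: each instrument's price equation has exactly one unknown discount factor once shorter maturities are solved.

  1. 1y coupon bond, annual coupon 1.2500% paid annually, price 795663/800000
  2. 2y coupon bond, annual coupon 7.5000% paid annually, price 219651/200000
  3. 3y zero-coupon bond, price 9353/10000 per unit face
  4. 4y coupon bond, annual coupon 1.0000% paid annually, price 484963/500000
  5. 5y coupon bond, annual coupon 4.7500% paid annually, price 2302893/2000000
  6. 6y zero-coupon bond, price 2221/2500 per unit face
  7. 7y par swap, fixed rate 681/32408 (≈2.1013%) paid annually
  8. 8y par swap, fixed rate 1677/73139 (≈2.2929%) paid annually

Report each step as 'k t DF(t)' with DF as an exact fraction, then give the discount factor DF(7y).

1 1 9823/10000
2 2 9531/10000
3 3 9353/10000
4 4 9319/10000
5 5 2317/2500
6 6 2221/2500
7 7 4319/5000
8 8 8323/10000
DF(7y) = 4319/5000 ≈ 0.863800

step 1 [1y] bond c/1=1/80: DF=(795663/800000 − 1/80·(0))/(1+1/80) = 9823/10000 ≈ 0.982300
step 2 [2y] bond c/1=3/40: DF=(219651/200000 − 3/40·(0.982300))/(1+3/40) = 9531/10000 ≈ 0.953100
step 3 [3y] zero: DF = P = 9353/10000 ≈ 0.935300
step 4 [4y] bond c/1=1/100: DF=(484963/500000 − 1/100·(0.982300+0.953100+0.935300))/(1+1/100) = 9319/10000 ≈ 0.931900
step 5 [5y] bond c/1=19/400: DF=(2302893/2000000 − 19/400·(0.982300+0.953100+0.935300+0.931900))/(1+19/400) = 2317/2500 ≈ 0.926800
step 6 [6y] zero: DF = P = 2221/2500 ≈ 0.888400
step 7 [7y] swap r/1=681/32408: DF=(1 − 681/32408·(0.982300+0.953100+0.935300+0.931900+0.926800+0.888400))/(1+681/32408) = 4319/5000 ≈ 0.863800
step 8 [8y] swap r/1=1677/73139: DF=(1 − 1677/73139·(0.982300+0.953100+0.935300+0.931900+0.926800+0.888400+0.863800))/(1+1677/73139) = 8323/10000 ≈ 0.832300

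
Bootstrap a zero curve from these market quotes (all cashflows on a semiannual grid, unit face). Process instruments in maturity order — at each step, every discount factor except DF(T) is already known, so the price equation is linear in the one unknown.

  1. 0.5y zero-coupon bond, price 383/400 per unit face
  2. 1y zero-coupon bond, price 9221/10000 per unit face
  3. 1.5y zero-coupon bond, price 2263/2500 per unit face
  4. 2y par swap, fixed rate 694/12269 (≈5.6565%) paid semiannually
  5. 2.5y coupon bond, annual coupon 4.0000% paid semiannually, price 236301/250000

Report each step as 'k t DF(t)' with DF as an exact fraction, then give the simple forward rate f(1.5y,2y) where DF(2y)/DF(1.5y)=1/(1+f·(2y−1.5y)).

1 1/2 383/400
2 1 9221/10000
3 3/2 2263/2500
4 2 8959/10000
5 5/2 1709/2000
f(1.5y,2y) = ((2263/2500)/(8959/10000) − 1)/(1/2) = 6/289 ≈ 2.0761%

step 1 [0.5y] zero: DF = P = 383/400 ≈ 0.957500
step 2 [1y] zero: DF = P = 9221/10000 ≈ 0.922100
step 3 [1.5y] zero: DF = P = 2263/2500 ≈ 0.905200
step 4 [2y] swap r/2=347/12269: DF=(1 − 347/12269·(0.957500+0.922100+0.905200))/(1+347/12269) = 8959/10000 ≈ 0.895900
step 5 [2.5y] bond c/2=1/50: DF=(236301/250000 − 1/50·(0.957500+0.922100+0.905200+0.895900))/(1+1/50) = 1709/2000 ≈ 0.854500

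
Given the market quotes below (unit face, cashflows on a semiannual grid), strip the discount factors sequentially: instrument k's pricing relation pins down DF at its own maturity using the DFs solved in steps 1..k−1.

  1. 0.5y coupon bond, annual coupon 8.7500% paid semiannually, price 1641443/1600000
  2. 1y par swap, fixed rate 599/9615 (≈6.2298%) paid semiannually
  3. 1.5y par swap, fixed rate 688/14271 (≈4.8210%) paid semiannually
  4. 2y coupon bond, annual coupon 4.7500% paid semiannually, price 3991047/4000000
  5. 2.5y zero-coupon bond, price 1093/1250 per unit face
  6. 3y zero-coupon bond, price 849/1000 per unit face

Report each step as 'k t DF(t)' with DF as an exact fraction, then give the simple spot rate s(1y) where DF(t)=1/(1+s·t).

1 1/2 9829/10000
2 1 9401/10000
3 3/2 582/625
4 2 2271/2500
5 5/2 1093/1250
6 3 849/1000
s(1y) = (1/(9401/10000) − 1)/(1) = 599/9401 ≈ 6.3717%

step 1 [0.5y] bond c/2=7/160: DF=(1641443/1600000 − 7/160·(0))/(1+7/160) = 9829/10000 ≈ 0.982900
step 2 [1y] swap r/2=599/19230: DF=(1 − 599/19230·(0.982900))/(1+599/19230) = 9401/10000 ≈ 0.940100
step 3 [1.5y] swap r/2=344/14271: DF=(1 − 344/14271·(0.982900+0.940100))/(1+344/14271) = 582/625 ≈ 0.931200
step 4 [2y] bond c/2=19/800: DF=(3991047/4000000 − 19/800·(0.982900+0.940100+0.931200))/(1+19/800) = 2271/2500 ≈ 0.908400
step 5 [2.5y] zero: DF = P = 1093/1250 ≈ 0.874400
step 6 [3y] zero: DF = P = 849/1000 ≈ 0.849000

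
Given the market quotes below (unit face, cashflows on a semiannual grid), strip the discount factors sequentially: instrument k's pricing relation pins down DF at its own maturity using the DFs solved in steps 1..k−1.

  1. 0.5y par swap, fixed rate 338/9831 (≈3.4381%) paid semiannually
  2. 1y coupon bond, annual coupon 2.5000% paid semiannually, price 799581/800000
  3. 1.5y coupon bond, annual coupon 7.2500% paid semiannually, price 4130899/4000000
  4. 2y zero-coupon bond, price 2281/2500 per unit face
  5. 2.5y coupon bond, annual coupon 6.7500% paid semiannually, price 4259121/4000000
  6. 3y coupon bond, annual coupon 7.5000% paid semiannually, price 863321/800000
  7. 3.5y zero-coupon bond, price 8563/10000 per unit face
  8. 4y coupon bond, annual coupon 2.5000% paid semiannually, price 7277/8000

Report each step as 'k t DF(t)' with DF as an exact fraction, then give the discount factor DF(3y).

step 1 [0.5y] swap r/2=169/9831: DF=(1 − 169/9831·(0))/(1+169/9831) = 9831/10000 ≈ 0.983100
step 2 [1y] bond c/2=1/80: DF=(799581/800000 − 1/80·(0.983100))/(1+1/80) = 39/40 ≈ 0.975000
step 3 [1.5y] bond c/2=29/800: DF=(4130899/4000000 − 29/800·(0.983100+0.975000))/(1+29/800) = 9281/10000 ≈ 0.928100
step 4 [2y] zero: DF = P = 2281/2500 ≈ 0.912400
step 5 [2.5y] bond c/2=27/800: DF=(4259121/4000000 − 27/800·(0.983100+0.975000+0.928100+0.912400))/(1+27/800) = 453/500 ≈ 0.906000
step 6 [3y] bond c/2=3/80: DF=(863321/800000 − 3/80·(0.983100+0.975000+0.928100+0.912400+0.906000))/(1+3/80) = 8701/10000 ≈ 0.870100
step 7 [3.5y] zero: DF = P = 8563/10000 ≈ 0.856300
step 8 [4y] bond c/2=1/80: DF=(7277/8000 − 1/80·(0.983100+0.975000+0.928100+0.912400+0.906000+0.870100+0.856300))/(1+1/80) = 819/1000 ≈ 0.819000

1 1/2 9831/10000
2 1 39/40
3 3/2 9281/10000
4 2 2281/2500
5 5/2 453/500
6 3 8701/10000
7 7/2 8563/10000
8 4 819/1000
DF(3y) = 8701/10000 ≈ 0.870100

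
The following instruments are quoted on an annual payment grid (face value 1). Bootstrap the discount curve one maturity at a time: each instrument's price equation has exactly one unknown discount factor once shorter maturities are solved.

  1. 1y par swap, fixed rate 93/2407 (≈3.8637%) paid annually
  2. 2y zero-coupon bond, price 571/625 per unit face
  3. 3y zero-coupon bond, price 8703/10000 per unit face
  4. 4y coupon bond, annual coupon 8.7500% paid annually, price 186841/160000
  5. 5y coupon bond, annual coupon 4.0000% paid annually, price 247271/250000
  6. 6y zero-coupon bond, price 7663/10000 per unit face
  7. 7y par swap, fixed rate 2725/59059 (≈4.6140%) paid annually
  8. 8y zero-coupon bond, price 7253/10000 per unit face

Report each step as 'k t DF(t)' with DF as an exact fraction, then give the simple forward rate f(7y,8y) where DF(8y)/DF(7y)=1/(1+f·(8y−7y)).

step 1 [1y] swap r/1=93/2407: DF=(1 − 93/2407·(0))/(1+93/2407) = 2407/2500 ≈ 0.962800
step 2 [2y] zero: DF = P = 571/625 ≈ 0.913600
step 3 [3y] zero: DF = P = 8703/10000 ≈ 0.870300
step 4 [4y] bond c/1=7/80: DF=(186841/160000 − 7/80·(0.962800+0.913600+0.870300))/(1+7/80) = 533/625 ≈ 0.852800
step 5 [5y] bond c/1=1/25: DF=(247271/250000 − 1/25·(0.962800+0.913600+0.870300+0.852800))/(1+1/25) = 4063/5000 ≈ 0.812600
step 6 [6y] zero: DF = P = 7663/10000 ≈ 0.766300
step 7 [7y] swap r/1=2725/59059: DF=(1 − 2725/59059·(0.962800+0.913600+0.870300+0.852800+0.812600+0.766300))/(1+2725/59059) = 291/400 ≈ 0.727500
step 8 [8y] zero: DF = P = 7253/10000 ≈ 0.725300

1 1 2407/2500
2 2 571/625
3 3 8703/10000
4 4 533/625
5 5 4063/5000
6 6 7663/10000
7 7 291/400
8 8 7253/10000
f(7y,8y) = ((291/400)/(7253/10000) − 1)/(1) = 22/7253 ≈ 0.3033%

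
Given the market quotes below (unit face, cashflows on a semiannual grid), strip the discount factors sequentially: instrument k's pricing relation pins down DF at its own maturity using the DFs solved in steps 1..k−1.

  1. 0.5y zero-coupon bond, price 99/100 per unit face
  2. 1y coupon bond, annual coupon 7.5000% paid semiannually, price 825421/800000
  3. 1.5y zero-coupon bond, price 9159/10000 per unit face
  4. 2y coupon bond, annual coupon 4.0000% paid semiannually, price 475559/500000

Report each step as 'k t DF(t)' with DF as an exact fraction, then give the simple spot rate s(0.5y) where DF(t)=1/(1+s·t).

1 1/2 99/100
2 1 9587/10000
3 3/2 9159/10000
4 2 8763/10000
s(0.5y) = (1/(99/100) − 1)/(1/2) = 2/99 ≈ 2.0202%

step 1 [0.5y] zero: DF = P = 99/100 ≈ 0.990000
step 2 [1y] bond c/2=3/80: DF=(825421/800000 − 3/80·(0.990000))/(1+3/80) = 9587/10000 ≈ 0.958700
step 3 [1.5y] zero: DF = P = 9159/10000 ≈ 0.915900
step 4 [2y] bond c/2=1/50: DF=(475559/500000 − 1/50·(0.990000+0.958700+0.915900))/(1+1/50) = 8763/10000 ≈ 0.876300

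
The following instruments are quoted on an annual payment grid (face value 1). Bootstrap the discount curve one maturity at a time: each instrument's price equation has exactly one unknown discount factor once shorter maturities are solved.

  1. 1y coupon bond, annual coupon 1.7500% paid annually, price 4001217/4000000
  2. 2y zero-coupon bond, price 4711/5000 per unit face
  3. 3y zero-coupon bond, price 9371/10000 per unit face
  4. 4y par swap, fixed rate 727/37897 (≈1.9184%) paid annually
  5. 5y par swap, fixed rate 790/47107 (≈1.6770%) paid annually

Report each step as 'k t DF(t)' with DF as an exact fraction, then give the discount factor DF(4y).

1 1 9831/10000
2 2 4711/5000
3 3 9371/10000
4 4 9273/10000
5 5 921/1000
DF(4y) = 9273/10000 ≈ 0.927300

step 1 [1y] bond c/1=7/400: DF=(4001217/4000000 − 7/400·(0))/(1+7/400) = 9831/10000 ≈ 0.983100
step 2 [2y] zero: DF = P = 4711/5000 ≈ 0.942200
step 3 [3y] zero: DF = P = 9371/10000 ≈ 0.937100
step 4 [4y] swap r/1=727/37897: DF=(1 − 727/37897·(0.983100+0.942200+0.937100))/(1+727/37897) = 9273/10000 ≈ 0.927300
step 5 [5y] swap r/1=790/47107: DF=(1 − 790/47107·(0.983100+0.942200+0.937100+0.927300))/(1+790/47107) = 921/1000 ≈ 0.921000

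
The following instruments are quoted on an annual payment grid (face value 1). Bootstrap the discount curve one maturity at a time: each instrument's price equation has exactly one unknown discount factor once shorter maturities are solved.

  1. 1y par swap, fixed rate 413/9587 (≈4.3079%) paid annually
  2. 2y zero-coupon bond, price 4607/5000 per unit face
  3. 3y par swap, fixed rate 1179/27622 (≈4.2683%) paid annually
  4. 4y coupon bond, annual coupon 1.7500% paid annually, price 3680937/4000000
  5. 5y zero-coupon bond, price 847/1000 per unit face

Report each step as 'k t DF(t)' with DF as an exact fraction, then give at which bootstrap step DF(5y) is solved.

step 1 [1y] swap r/1=413/9587: DF=(1 − 413/9587·(0))/(1+413/9587) = 9587/10000 ≈ 0.958700
step 2 [2y] zero: DF = P = 4607/5000 ≈ 0.921400
step 3 [3y] swap r/1=1179/27622: DF=(1 − 1179/27622·(0.958700+0.921400))/(1+1179/27622) = 8821/10000 ≈ 0.882100
step 4 [4y] bond c/1=7/400: DF=(3680937/4000000 − 7/400·(0.958700+0.921400+0.882100))/(1+7/400) = 8569/10000 ≈ 0.856900
step 5 [5y] zero: DF = P = 847/1000 ≈ 0.847000

1 1 9587/10000
2 2 4607/5000
3 3 8821/10000
4 4 8569/10000
5 5 847/1000
DF(5y) is solved at step 5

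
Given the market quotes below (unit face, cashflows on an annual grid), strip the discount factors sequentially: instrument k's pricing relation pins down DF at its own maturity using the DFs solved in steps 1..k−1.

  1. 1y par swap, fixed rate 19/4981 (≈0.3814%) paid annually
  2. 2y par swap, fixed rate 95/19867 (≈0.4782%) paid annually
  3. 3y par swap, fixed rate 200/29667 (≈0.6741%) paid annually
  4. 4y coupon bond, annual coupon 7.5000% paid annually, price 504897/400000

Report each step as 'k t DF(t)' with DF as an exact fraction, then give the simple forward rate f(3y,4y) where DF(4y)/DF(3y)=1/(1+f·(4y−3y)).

1 1 4981/5000
2 2 1981/2000
3 3 49/50
4 4 1209/1250
f(3y,4y) = ((49/50)/(1209/1250) − 1)/(1) = 16/1209 ≈ 1.3234%

step 1 [1y] swap r/1=19/4981: DF=(1 − 19/4981·(0))/(1+19/4981) = 4981/5000 ≈ 0.996200
step 2 [2y] swap r/1=95/19867: DF=(1 − 95/19867·(0.996200))/(1+95/19867) = 1981/2000 ≈ 0.990500
step 3 [3y] swap r/1=200/29667: DF=(1 − 200/29667·(0.996200+0.990500))/(1+200/29667) = 49/50 ≈ 0.980000
step 4 [4y] bond c/1=3/40: DF=(504897/400000 − 3/40·(0.996200+0.990500+0.980000))/(1+3/40) = 1209/1250 ≈ 0.967200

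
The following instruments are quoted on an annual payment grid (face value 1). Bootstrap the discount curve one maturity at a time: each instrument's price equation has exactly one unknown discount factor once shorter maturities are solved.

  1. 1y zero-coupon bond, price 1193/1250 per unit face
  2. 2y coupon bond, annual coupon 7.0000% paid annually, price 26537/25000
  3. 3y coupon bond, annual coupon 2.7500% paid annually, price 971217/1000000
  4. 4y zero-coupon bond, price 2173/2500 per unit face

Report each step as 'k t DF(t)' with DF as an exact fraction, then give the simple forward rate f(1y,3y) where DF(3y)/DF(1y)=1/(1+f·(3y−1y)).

step 1 [1y] zero: DF = P = 1193/1250 ≈ 0.954400
step 2 [2y] bond c/1=7/100: DF=(26537/25000 − 7/100·(0.954400))/(1+7/100) = 581/625 ≈ 0.929600
step 3 [3y] bond c/1=11/400: DF=(971217/1000000 − 11/400·(0.954400+0.929600))/(1+11/400) = 2237/2500 ≈ 0.894800
step 4 [4y] zero: DF = P = 2173/2500 ≈ 0.869200

1 1 1193/1250
2 2 581/625
3 3 2237/2500
4 4 2173/2500
f(1y,3y) = ((1193/1250)/(2237/2500) − 1)/(2) = 149/4474 ≈ 3.3304%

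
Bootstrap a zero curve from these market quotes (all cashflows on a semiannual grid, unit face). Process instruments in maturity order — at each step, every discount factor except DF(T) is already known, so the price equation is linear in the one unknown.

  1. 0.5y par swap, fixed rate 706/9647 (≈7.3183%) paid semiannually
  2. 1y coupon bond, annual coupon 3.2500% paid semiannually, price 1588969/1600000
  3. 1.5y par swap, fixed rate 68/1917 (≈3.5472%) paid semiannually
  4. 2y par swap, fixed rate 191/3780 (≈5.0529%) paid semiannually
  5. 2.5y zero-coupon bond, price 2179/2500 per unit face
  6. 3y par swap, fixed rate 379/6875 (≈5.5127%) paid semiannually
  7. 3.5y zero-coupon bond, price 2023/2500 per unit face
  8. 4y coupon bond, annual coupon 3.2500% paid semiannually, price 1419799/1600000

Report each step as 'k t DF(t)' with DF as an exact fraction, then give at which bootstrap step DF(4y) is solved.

1 1/2 9647/10000
2 1 4809/5000
3 3/2 949/1000
4 2 1809/2000
5 5/2 2179/2500
6 3 2121/2500
7 7/2 2023/2500
8 4 7723/10000
DF(4y) is solved at step 8

step 1 [0.5y] swap r/2=353/9647: DF=(1 − 353/9647·(0))/(1+353/9647) = 9647/10000 ≈ 0.964700
step 2 [1y] bond c/2=13/800: DF=(1588969/1600000 − 13/800·(0.964700))/(1+13/800) = 4809/5000 ≈ 0.961800
step 3 [1.5y] swap r/2=34/1917: DF=(1 − 34/1917·(0.964700+0.961800))/(1+34/1917) = 949/1000 ≈ 0.949000
step 4 [2y] swap r/2=191/7560: DF=(1 − 191/7560·(0.964700+0.961800+0.949000))/(1+191/7560) = 1809/2000 ≈ 0.904500
step 5 [2.5y] zero: DF = P = 2179/2500 ≈ 0.871600
step 6 [3y] swap r/2=379/13750: DF=(1 − 379/13750·(0.964700+0.961800+0.949000+0.904500+0.871600))/(1+379/13750) = 2121/2500 ≈ 0.848400
step 7 [3.5y] zero: DF = P = 2023/2500 ≈ 0.809200
step 8 [4y] bond c/2=13/800: DF=(1419799/1600000 − 13/800·(0.964700+0.961800+0.949000+0.904500+0.871600+0.848400+0.809200))/(1+13/800) = 7723/10000 ≈ 0.772300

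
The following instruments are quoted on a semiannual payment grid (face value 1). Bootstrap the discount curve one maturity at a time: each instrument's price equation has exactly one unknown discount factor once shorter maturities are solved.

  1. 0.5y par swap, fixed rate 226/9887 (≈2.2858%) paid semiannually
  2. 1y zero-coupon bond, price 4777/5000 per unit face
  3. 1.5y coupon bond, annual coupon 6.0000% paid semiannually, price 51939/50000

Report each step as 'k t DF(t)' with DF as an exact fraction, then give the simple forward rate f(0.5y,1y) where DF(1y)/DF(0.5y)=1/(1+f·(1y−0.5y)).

step 1 [0.5y] swap r/2=113/9887: DF=(1 − 113/9887·(0))/(1+113/9887) = 9887/10000 ≈ 0.988700
step 2 [1y] zero: DF = P = 4777/5000 ≈ 0.955400
step 3 [1.5y] bond c/2=3/100: DF=(51939/50000 − 3/100·(0.988700+0.955400))/(1+3/100) = 9519/10000 ≈ 0.951900

1 1/2 9887/10000
2 1 4777/5000
3 3/2 9519/10000
f(0.5y,1y) = ((9887/10000)/(4777/5000) − 1)/(1/2) = 333/4777 ≈ 6.9709%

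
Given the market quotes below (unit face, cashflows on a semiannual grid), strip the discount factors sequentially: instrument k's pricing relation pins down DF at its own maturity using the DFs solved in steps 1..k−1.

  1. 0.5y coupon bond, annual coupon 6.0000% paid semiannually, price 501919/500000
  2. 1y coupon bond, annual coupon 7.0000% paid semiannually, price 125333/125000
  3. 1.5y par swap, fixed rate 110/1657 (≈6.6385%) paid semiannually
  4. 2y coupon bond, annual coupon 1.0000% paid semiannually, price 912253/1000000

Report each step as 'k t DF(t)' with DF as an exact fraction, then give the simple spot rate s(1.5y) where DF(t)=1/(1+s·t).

1 1/2 4873/5000
2 1 4679/5000
3 3/2 1813/2000
4 2 8937/10000
s(1.5y) = (1/(1813/2000) − 1)/(3/2) = 374/5439 ≈ 6.8763%

step 1 [0.5y] bond c/2=3/100: DF=(501919/500000 − 3/100·(0))/(1+3/100) = 4873/5000 ≈ 0.974600
step 2 [1y] bond c/2=7/200: DF=(125333/125000 − 7/200·(0.974600))/(1+7/200) = 4679/5000 ≈ 0.935800
step 3 [1.5y] swap r/2=55/1657: DF=(1 − 55/1657·(0.974600+0.935800))/(1+55/1657) = 1813/2000 ≈ 0.906500
step 4 [2y] bond c/2=1/200: DF=(912253/1000000 − 1/200·(0.974600+0.935800+0.906500))/(1+1/200) = 8937/10000 ≈ 0.893700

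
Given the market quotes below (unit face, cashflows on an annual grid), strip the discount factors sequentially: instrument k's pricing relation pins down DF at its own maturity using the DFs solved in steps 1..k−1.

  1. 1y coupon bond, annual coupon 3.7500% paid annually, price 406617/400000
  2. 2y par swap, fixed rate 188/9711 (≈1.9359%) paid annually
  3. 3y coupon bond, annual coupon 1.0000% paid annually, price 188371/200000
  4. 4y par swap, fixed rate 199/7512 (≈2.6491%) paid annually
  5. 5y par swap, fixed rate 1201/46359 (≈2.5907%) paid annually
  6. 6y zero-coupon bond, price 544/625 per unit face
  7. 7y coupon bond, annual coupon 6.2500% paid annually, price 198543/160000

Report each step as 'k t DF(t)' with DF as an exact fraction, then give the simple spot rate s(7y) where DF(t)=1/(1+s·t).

1 1 4899/5000
2 2 1203/1250
3 3 9133/10000
4 4 1801/2000
5 5 8799/10000
6 6 544/625
7 7 211/250
s(7y) = (1/(211/250) − 1)/(7) = 39/1477 ≈ 2.6405%

step 1 [1y] bond c/1=3/80: DF=(406617/400000 − 3/80·(0))/(1+3/80) = 4899/5000 ≈ 0.979800
step 2 [2y] swap r/1=188/9711: DF=(1 − 188/9711·(0.979800))/(1+188/9711) = 1203/1250 ≈ 0.962400
step 3 [3y] bond c/1=1/100: DF=(188371/200000 − 1/100·(0.979800+0.962400))/(1+1/100) = 9133/10000 ≈ 0.913300
step 4 [4y] swap r/1=199/7512: DF=(1 − 199/7512·(0.979800+0.962400+0.913300))/(1+199/7512) = 1801/2000 ≈ 0.900500
step 5 [5y] swap r/1=1201/46359: DF=(1 − 1201/46359·(0.979800+0.962400+0.913300+0.900500))/(1+1201/46359) = 8799/10000 ≈ 0.879900
step 6 [6y] zero: DF = P = 544/625 ≈ 0.870400
step 7 [7y] bond c/1=1/16: DF=(198543/160000 − 1/16·(0.979800+0.962400+0.913300+0.900500+0.879900+0.870400))/(1+1/16) = 211/250 ≈ 0.844000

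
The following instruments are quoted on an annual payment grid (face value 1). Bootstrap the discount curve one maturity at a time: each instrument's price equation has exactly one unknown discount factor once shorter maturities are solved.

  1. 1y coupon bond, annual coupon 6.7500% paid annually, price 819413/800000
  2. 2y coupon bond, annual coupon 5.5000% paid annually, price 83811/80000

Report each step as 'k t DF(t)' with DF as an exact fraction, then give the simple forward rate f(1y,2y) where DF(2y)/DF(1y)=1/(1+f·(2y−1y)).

step 1 [1y] bond c/1=27/400: DF=(819413/800000 − 27/400·(0))/(1+27/400) = 1919/2000 ≈ 0.959500
step 2 [2y] bond c/1=11/200: DF=(83811/80000 − 11/200·(0.959500))/(1+11/200) = 943/1000 ≈ 0.943000

1 1 1919/2000
2 2 943/1000
f(1y,2y) = ((1919/2000)/(943/1000) − 1)/(1) = 33/1886 ≈ 1.7497%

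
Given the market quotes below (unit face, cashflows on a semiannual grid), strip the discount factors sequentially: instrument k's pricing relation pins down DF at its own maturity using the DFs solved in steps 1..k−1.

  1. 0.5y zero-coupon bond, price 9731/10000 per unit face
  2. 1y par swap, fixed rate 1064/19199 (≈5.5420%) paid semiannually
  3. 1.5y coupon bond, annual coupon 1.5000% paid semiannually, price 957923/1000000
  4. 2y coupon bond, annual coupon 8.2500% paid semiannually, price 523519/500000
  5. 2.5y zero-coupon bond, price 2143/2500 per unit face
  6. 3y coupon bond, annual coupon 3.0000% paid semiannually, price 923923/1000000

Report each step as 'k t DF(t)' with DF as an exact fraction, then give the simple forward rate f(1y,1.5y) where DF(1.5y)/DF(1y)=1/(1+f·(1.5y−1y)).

step 1 [0.5y] zero: DF = P = 9731/10000 ≈ 0.973100
step 2 [1y] swap r/2=532/19199: DF=(1 − 532/19199·(0.973100))/(1+532/19199) = 2367/2500 ≈ 0.946800
step 3 [1.5y] bond c/2=3/400: DF=(957923/1000000 − 3/400·(0.973100+0.946800))/(1+3/400) = 1873/2000 ≈ 0.936500
step 4 [2y] bond c/2=33/800: DF=(523519/500000 − 33/800·(0.973100+0.946800+0.936500))/(1+33/800) = 2231/2500 ≈ 0.892400
step 5 [2.5y] zero: DF = P = 2143/2500 ≈ 0.857200
step 6 [3y] bond c/2=3/200: DF=(923923/1000000 − 3/200·(0.973100+0.946800+0.936500+0.892400+0.857200))/(1+3/200) = 4211/5000 ≈ 0.842200

1 1/2 9731/10000
2 1 2367/2500
3 3/2 1873/2000
4 2 2231/2500
5 5/2 2143/2500
6 3 4211/5000
f(1y,1.5y) = ((2367/2500)/(1873/2000) − 1)/(1/2) = 206/9365 ≈ 2.1997%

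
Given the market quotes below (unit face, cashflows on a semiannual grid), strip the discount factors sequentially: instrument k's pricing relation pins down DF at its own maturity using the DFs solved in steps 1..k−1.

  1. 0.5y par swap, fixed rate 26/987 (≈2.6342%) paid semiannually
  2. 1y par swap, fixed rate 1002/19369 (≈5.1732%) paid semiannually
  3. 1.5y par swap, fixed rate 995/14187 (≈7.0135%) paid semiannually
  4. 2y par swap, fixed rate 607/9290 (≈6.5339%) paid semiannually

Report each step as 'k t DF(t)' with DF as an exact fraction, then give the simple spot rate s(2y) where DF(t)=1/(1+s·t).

step 1 [0.5y] swap r/2=13/987: DF=(1 − 13/987·(0))/(1+13/987) = 987/1000 ≈ 0.987000
step 2 [1y] swap r/2=501/19369: DF=(1 − 501/19369·(0.987000))/(1+501/19369) = 9499/10000 ≈ 0.949900
step 3 [1.5y] swap r/2=995/28374: DF=(1 − 995/28374·(0.987000+0.949900))/(1+995/28374) = 1801/2000 ≈ 0.900500
step 4 [2y] swap r/2=607/18580: DF=(1 − 607/18580·(0.987000+0.949900+0.900500))/(1+607/18580) = 4393/5000 ≈ 0.878600

1 1/2 987/1000
2 1 9499/10000
3 3/2 1801/2000
4 2 4393/5000
s(2y) = (1/(4393/5000) − 1)/(2) = 607/8786 ≈ 6.9087%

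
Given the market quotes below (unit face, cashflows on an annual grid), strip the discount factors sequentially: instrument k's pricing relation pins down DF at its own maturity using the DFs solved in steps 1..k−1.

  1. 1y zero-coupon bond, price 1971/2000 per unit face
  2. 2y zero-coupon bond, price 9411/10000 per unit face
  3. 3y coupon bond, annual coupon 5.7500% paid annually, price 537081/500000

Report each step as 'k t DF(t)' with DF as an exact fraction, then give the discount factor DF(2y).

step 1 [1y] zero: DF = P = 1971/2000 ≈ 0.985500
step 2 [2y] zero: DF = P = 9411/10000 ≈ 0.941100
step 3 [3y] bond c/1=23/400: DF=(537081/500000 − 23/400·(0.985500+0.941100))/(1+23/400) = 911/1000 ≈ 0.911000

1 1 1971/2000
2 2 9411/10000
3 3 911/1000
DF(2y) = 9411/10000 ≈ 0.941100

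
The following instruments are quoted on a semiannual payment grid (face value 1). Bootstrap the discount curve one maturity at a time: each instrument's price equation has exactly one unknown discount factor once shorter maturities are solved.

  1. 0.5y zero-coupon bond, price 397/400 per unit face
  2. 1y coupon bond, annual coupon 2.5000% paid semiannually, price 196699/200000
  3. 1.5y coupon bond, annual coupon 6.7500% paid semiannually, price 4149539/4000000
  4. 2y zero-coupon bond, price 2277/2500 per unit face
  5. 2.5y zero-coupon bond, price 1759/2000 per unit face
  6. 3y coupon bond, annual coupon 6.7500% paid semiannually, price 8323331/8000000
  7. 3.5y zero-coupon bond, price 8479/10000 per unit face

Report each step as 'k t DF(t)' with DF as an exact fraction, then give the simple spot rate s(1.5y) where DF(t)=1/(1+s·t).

1 1/2 397/400
2 1 9591/10000
3 3/2 4699/5000
4 2 2277/2500
5 5/2 1759/2000
6 3 1067/1250
7 7/2 8479/10000
s(1.5y) = (1/(4699/5000) − 1)/(3/2) = 602/14097 ≈ 4.2704%

step 1 [0.5y] zero: DF = P = 397/400 ≈ 0.992500
step 2 [1y] bond c/2=1/80: DF=(196699/200000 − 1/80·(0.992500))/(1+1/80) = 9591/10000 ≈ 0.959100
step 3 [1.5y] bond c/2=27/800: DF=(4149539/4000000 − 27/800·(0.992500+0.959100))/(1+27/800) = 4699/5000 ≈ 0.939800
step 4 [2y] zero: DF = P = 2277/2500 ≈ 0.910800
step 5 [2.5y] zero: DF = P = 1759/2000 ≈ 0.879500
step 6 [3y] bond c/2=27/800: DF=(8323331/8000000 − 27/800·(0.992500+0.959100+0.939800+0.910800+0.879500))/(1+27/800) = 1067/1250 ≈ 0.853600
step 7 [3.5y] zero: DF = P = 8479/10000 ≈ 0.847900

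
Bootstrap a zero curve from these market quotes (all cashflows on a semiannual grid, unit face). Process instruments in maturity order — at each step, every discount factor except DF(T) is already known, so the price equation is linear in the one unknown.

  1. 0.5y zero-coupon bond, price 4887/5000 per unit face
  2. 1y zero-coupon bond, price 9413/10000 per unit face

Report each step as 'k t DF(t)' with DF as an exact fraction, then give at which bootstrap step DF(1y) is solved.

step 1 [0.5y] zero: DF = P = 4887/5000 ≈ 0.977400
step 2 [1y] zero: DF = P = 9413/10000 ≈ 0.941300

1 1/2 4887/5000
2 1 9413/10000
DF(1y) is solved at step 2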